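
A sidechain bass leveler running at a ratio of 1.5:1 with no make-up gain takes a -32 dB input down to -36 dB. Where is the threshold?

Gain reduction = -32 − (-36) = 4 dB; output overshoot = GR / (R − 1) = 4 / 0.5 = 8 dB.
Threshold = output − output overshoot = -36 − 8 = -44 dB.

-44 dB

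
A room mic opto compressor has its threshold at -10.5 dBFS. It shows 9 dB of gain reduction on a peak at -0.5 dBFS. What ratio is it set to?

Input overshoot = -0.5 − (-10.5) = 10 dB.
Output overshoot = 10 − 9 = 1 dB.
Ratio = input overshoot / output overshoot = 10 / 1 = 10.

10:1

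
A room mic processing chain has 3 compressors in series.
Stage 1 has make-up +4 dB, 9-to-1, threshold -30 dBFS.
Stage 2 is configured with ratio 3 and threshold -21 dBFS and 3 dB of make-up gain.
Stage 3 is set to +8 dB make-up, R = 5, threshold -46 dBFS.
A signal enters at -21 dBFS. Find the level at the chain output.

Stage 1: overshoot 9 dB → 9/9 = 1 dB → -29 dBFS; +4 dB make-up → -25 dBFS.
Stage 2: -25 dBFS is at or below the -21 dBFS threshold — no compression; make-up brings it to -22 dBFS.
Stage 3: -22 dBFS is 24 dB over -46 dBFS; at 5:1 that becomes 4.8 dB over, giving -41.2 dBFS; +8 dB make-up → -33.2 dBFS.

-33.2 dBFS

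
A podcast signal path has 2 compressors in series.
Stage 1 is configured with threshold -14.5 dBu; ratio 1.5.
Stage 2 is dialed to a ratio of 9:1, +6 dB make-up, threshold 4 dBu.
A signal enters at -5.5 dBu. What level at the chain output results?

Stage 1: 9 dB above -14.5 dBu, reduced 1.5:1 to 6 dB above → -8.5 dBu.
Stage 2: -8.5 dBu is at or below the 4 dBu threshold — no compression; make-up brings it to -2.5 dBu.

-2.5 dBu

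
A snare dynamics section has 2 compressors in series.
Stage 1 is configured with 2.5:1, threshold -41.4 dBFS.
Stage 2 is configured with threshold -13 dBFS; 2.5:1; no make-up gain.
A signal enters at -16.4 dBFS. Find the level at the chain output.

Stage 1: -16.4 dBFS is 25 dB over -41.4 dBFS; at 2.5:1 that becomes 10 dB over, giving -31.4 dBFS.
Stage 2: below threshold (-31.4 ≤ -13); passes unchanged; output -31.4 dBFS.

-31.4 dBFS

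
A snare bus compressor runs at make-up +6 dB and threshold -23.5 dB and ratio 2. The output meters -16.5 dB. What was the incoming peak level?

-21.5 dB

Remove make-up: -16.5 − 6 = -22.5 dB.
That's 1 dB above the -23.5 dB threshold.
Input overshoot = R × output overshoot = 2 dB → input = -23.5 + 2 = -21.5 dB.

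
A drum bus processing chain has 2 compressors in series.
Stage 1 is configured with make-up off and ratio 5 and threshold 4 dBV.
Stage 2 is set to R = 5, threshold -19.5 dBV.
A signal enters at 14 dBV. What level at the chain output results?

-14.4 dBV

Stage 1: 14 dBV is 10 dB over 4 dBV; at 5:1 that becomes 2 dB over, giving 6 dBV.
Stage 2: 6 dBV is 25.5 dB over -19.5 dBV; at 5:1 that becomes 5.1 dB over, giving -14.4 dBV.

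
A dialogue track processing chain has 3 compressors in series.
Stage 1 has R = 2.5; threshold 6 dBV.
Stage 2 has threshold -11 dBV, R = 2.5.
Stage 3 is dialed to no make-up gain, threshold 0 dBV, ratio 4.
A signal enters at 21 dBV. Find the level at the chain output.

Stage 1: overshoot 15 dB → 15/2.5 = 6 dB → 12 dBV.
Stage 2: overshoot 23 dB → 23/2.5 = 9.2 dB → -1.8 dBV.
Stage 3: below threshold (-1.8 ≤ 0); passes unchanged; output -1.8 dBV.

-1.8 dBV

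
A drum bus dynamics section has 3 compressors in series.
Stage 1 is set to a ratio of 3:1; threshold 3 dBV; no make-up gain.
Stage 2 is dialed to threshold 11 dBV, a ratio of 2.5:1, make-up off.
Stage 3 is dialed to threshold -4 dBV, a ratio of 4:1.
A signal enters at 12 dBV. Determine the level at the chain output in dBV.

-1.5 dBV

Stage 1: 12 dBV is 9 dB over 3 dBV; at 3:1 that becomes 3 dB over, giving 6 dBV.
Stage 2: 6 dBV ≤ 11 dBV, so stage 2 doesn't engage; output 6 dBV.
Stage 3: 10 dB above -4 dBV, reduced 4:1 to 2.5 dB above → -1.5 dBV.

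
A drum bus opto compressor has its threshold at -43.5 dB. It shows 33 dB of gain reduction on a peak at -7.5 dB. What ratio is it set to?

12:1

Input overshoot = -7.5 − (-43.5) = 36 dB.
Output overshoot = 36 − 33 = 3 dB.
Ratio = input overshoot / output overshoot = 36 / 3 = 12.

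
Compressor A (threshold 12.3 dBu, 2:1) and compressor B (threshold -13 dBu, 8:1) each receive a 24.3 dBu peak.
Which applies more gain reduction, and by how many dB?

B, by 26.6375 dB

A: GR = 12 − 12/2 = 6 dB.
B: GR = 37.3 − 37.3/8 = 32.6375 dB.
B reduces 26.6375 dB more.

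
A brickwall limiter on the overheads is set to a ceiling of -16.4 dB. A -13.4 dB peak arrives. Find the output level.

-16.4 dB

At ∞:1, everything above -16.4 dB is held at the ceiling.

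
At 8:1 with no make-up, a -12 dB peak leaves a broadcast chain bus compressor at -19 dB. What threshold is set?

-20 dB

Input is 8 dB above T (since output overshoot × R = input overshoot: (-19 − T)·8 = -12 − T gives T = -20 dB).
Check: -20 + (-12 − (-20))/8 = -20 + 1 = -19 dB. ✓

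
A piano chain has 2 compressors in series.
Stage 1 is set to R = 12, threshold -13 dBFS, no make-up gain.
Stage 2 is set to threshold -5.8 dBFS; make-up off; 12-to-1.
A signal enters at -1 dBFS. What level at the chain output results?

-12 dBFS

Stage 1: 12 dB above -13 dBFS, reduced 12:1 to 1 dB above → -12 dBFS.
Stage 2: -12 dBFS is at or below the -5.8 dBFS threshold — no compression; output -12 dBFS.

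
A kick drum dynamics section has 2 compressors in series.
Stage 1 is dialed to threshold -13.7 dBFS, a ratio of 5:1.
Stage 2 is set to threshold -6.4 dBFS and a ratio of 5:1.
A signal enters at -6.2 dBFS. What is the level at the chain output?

-12.2 dBFS

Stage 1: overshoot 7.5 dB → 7.5/5 = 1.5 dB → -12.2 dBFS.
Stage 2: -12.2 dBFS is at or below the -6.4 dBFS threshold — no compression; output -12.2 dBFS.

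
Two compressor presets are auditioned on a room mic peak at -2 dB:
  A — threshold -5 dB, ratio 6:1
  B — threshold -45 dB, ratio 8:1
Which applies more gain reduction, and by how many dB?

B, by 35.125 dB

A: overshoot 3 dB → output overshoot 0.5 dB → GR 2.5 dB.
B: overshoot 43 dB → output overshoot 5.375 dB → GR 37.625 dB.
B applies 35.125 dB more gain reduction.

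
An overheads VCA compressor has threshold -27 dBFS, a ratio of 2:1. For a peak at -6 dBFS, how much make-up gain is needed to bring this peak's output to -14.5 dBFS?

2 dB

Overshoot 21 dB → 21/2 = 10.5 dB after compression, so the compressed level is -27 + 10.5 = -16.5 dBFS.
Make-up = target − compressed = -14.5 − (-16.5) = 2 dB.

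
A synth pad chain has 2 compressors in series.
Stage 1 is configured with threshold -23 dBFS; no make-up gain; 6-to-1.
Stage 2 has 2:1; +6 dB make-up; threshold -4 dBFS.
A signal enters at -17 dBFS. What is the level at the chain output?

Stage 1: overshoot 6 dB → 6/6 = 1 dB → -22 dBFS.
Stage 2: below threshold (-22 ≤ -4); passes unchanged; make-up brings it to -16 dBFS.

-16 dBFS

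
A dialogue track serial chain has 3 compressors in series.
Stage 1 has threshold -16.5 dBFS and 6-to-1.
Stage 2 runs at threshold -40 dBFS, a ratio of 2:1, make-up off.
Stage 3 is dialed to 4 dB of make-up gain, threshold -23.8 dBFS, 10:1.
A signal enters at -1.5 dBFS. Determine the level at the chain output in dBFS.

Stage 1: 15 dB above -16.5 dBFS, reduced 6:1 to 2.5 dB above → -14 dBFS.
Stage 2: -14 dBFS is 26 dB over -40 dBFS; at 2:1 that becomes 13 dB over, giving -27 dBFS.
Stage 3: -27 dBFS ≤ -23.8 dBFS, so stage 3 doesn't engage; make-up brings it to -23 dBFS.

-23 dBFS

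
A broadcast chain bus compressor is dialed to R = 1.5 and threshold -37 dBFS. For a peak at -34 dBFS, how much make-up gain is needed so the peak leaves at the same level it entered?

Overshoot 3 dB → 3/1.5 = 2 dB after compression, so the compressed level is -37 + 2 = -35 dBFS.
Make-up = target − compressed = -34 − (-35) = 1 dB.

1 dB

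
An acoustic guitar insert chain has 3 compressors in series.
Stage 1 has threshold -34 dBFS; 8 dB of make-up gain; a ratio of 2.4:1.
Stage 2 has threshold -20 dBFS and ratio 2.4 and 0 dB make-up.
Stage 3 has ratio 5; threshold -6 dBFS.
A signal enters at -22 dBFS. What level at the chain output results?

-21 dBFS

Stage 1: -22 dBFS is 12 dB over -34 dBFS; at 2.4:1 that becomes 5 dB over, giving -29 dBFS; +8 dB make-up → -21 dBFS.
Stage 2: -21 dBFS ≤ -20 dBFS, so stage 2 doesn't engage; output -21 dBFS.
Stage 3: -21 dBFS ≤ -6 dBFS, so stage 3 doesn't engage; output -21 dBFS.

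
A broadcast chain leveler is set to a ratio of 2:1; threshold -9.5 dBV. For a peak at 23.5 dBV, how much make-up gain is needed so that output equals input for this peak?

16.5 dB

Overshoot 33 dB → 33/2 = 16.5 dB after compression, so the compressed level is -9.5 + 16.5 = 7 dBV.
Make-up = target − compressed = 23.5 − 7 = 16.5 dB.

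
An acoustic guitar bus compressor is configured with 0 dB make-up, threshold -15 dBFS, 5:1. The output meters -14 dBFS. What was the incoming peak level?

That's 1 dB above the -15 dBFS threshold.
Input overshoot = R × output overshoot = 5 dB → input = -15 + 5 = -10 dBFS.

-10 dBFS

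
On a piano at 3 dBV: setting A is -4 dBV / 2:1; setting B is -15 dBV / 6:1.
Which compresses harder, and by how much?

A: GR = 7 − 7/2 = 3.5 dB.
B: GR = 18 − 18/6 = 15 dB.
Difference: 11.5 dB in favour of B.

B, by 11.5 dB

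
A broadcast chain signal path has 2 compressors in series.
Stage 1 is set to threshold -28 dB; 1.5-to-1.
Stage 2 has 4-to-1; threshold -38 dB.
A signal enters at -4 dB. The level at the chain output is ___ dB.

Stage 1: -4 dB is 24 dB over -28 dB; at 1.5:1 that becomes 16 dB over, giving -12 dB.
Stage 2: -12 dB is 26 dB over -38 dB; at 4:1 that becomes 6.5 dB over, giving -31.5 dB.

-31.5 dB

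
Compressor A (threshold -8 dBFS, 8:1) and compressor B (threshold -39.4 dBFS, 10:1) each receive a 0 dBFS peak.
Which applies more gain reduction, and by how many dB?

B, by 28.46 dB

A: 8 dB over, compressed to 1 dB over, so 7 dB of GR.
B: 39.4 dB over, compressed to 3.94 dB over, so 35.46 dB of GR.
Difference: 28.46 dB in favour of B.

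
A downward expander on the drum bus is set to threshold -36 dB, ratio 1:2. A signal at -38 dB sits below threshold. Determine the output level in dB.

-40 dB

Below threshold, a 1:2 expander applies gain = (2−1)×(T − x) of attenuation.
(2−1) × 2 = 2 dB, so output = -38 − 2 = -40 dB.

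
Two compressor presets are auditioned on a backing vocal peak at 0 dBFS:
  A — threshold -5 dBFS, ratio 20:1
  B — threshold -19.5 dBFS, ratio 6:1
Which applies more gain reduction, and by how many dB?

B, by 11.5 dB

A: 5 dB over, compressed to 0.25 dB over, so 4.75 dB of GR.
B: 19.5 dB over, compressed to 3.25 dB over, so 16.25 dB of GR.
B reduces 11.5 dB more.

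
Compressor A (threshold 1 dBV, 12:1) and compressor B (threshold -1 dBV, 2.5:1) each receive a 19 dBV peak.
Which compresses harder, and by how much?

A, by 4.5 dB

A: 18 dB over, compressed to 1.5 dB over, so 16.5 dB of GR.
B: 20 dB over, compressed to 8 dB over, so 12 dB of GR.
A reduces 4.5 dB more.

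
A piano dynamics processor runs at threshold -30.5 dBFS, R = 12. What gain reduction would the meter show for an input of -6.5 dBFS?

22 dB

Overshoot = -6.5 − (-30.5) = 24 dB.
After 12:1 compression the overshoot becomes 24/12 = 2 dB.
Gain reduction = 24 − 2 = 22 dB.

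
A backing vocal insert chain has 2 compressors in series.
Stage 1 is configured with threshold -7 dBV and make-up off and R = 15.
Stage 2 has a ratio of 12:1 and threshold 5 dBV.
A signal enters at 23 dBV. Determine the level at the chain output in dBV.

Stage 1: 30 dB above -7 dBV, reduced 15:1 to 2 dB above → -5 dBV.
Stage 2: below threshold (-5 ≤ 5); passes unchanged; output -5 dBV.

-5 dBV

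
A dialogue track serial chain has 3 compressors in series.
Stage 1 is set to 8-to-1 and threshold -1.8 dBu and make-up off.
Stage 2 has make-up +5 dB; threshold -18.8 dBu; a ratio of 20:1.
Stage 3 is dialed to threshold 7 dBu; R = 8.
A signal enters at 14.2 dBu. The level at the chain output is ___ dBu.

Stage 1: 16 dB above -1.8 dBu, reduced 8:1 to 2 dB above → 0.2 dBu.
Stage 2: 19 dB above -18.8 dBu, reduced 20:1 to 0.95 dB above → -17.85 dBu; +5 dB make-up → -12.85 dBu.
Stage 3: -12.85 dBu ≤ 7 dBu, so stage 3 doesn't engage; output -12.85 dBu.

-12.85 dBu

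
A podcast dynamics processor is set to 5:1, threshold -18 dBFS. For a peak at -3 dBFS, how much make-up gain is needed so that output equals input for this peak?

The peak compresses to -18 + 15/5 = -15 dBFS.
To reach -3 dBFS requires -3 − (-15) = 12 dB of make-up.

12 dB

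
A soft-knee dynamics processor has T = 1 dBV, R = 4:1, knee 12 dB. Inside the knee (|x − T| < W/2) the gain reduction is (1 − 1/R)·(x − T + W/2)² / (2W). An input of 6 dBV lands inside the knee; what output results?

2.21875 dBV

x − T + W/2 = 6 − 1 + 6 = 11.
GR = (1 − 1/4) × 11² / 24 = 0.75 × 121 / 24 = 3.78125 dB.
Output = 6 − 3.78125 = 2.21875 dBV.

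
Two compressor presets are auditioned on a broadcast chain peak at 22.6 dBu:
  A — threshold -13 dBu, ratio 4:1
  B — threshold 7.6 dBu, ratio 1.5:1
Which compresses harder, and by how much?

A: overshoot 35.6 dB → output overshoot 8.9 dB → GR 26.7 dB.
B: overshoot 15 dB → output overshoot 10 dB → GR 5 dB.
A applies 21.7 dB more gain reduction.

A, by 21.7 dB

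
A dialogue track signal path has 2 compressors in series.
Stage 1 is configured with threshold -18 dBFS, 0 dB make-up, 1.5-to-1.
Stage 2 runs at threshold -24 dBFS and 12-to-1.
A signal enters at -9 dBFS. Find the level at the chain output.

Stage 1: 9 dB above -18 dBFS, reduced 1.5:1 to 6 dB above → -12 dBFS.
Stage 2: 12 dB above -24 dBFS, reduced 12:1 to 1 dB above → -23 dBFS.

-23 dBFS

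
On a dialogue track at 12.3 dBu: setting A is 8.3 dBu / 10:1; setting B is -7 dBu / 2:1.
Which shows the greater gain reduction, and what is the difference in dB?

A: GR = 4 − 4/10 = 3.6 dB.
B: GR = 19.3 − 19.3/2 = 9.65 dB.
Difference: 6.05 dB in favour of B.

B, by 6.05 dB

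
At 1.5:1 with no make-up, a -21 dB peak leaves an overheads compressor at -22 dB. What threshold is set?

-24 dB

Gain reduction = -21 − (-22) = 1 dB; output overshoot = GR / (R − 1) = 1 / 0.5 = 2 dB.
Threshold = output − output overshoot = -22 − 2 = -24 dB.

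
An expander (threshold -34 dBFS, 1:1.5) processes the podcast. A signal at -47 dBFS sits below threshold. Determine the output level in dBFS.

-53.5 dBFS

The input is 13 dB below the -34 dBFS threshold.
A 1:1.5 expander multiplies undershoot by 1.5: 13 × 1.5 = 19.5 dB below threshold.
Output = -34 − 19.5 = -53.5 dBFS.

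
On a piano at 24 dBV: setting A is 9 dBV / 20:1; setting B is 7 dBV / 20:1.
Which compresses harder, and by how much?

B, by 1.9 dB

A: 15 dB over, compressed to 0.75 dB over, so 14.25 dB of GR.
B: 17 dB over, compressed to 0.85 dB over, so 16.15 dB of GR.
B reduces 1.9 dB more.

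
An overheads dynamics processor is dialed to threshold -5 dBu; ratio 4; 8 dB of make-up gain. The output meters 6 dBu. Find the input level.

Remove make-up: 6 − 8 = -2 dBu.
Post-compression overshoot = -2 − (-5) = 3 dB.
Input overshoot = R × output overshoot = 12 dB → input = -5 + 12 = 7 dBu.

7 dBu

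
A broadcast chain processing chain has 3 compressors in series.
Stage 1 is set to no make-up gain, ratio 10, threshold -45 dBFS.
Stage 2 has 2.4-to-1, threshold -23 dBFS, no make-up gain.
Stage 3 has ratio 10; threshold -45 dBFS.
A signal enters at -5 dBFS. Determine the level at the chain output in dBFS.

Stage 1: 40 dB above -45 dBFS, reduced 10:1 to 4 dB above → -41 dBFS.
Stage 2: -41 dBFS is at or below the -23 dBFS threshold — no compression; output -41 dBFS.
Stage 3: overshoot 4 dB → 4/10 = 0.4 dB → -44.6 dBFS.

-44.6 dBFS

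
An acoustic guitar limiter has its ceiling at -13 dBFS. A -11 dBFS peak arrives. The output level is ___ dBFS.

A brickwall limiter is an ∞:1 compressor: any input above the ceiling is clamped to -13 dBFS.

-13 dBFS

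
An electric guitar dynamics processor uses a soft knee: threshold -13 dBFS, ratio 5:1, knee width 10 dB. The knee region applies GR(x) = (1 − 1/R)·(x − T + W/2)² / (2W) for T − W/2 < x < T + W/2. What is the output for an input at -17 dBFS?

x − T + W/2 = -17 − (-13) + 5 = 1.
GR = (1 − 1/5) × 1² / 20 = 0.8 × 1 / 20 = 0.04 dB.
Output = -17 − 0.04 = -17.04 dBFS.

-17.04 dBFS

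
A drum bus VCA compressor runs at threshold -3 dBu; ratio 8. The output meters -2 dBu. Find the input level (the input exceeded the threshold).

Post-compression overshoot = -2 − (-3) = 1 dB.
Before 8:1 compression the overshoot was 1 × 8 = 8 dB, so input = -3 + 8 = 5 dBu.

5 dBu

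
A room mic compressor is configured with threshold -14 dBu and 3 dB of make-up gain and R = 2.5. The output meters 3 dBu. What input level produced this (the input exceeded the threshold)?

Remove make-up: 3 − 3 = 0 dBu.
Post-compression overshoot = 0 − (-14) = 14 dB.
Undo the ratio: input overshoot = 14 × 2.5 = 35 dB, giving input = 21 dBu.

21 dBu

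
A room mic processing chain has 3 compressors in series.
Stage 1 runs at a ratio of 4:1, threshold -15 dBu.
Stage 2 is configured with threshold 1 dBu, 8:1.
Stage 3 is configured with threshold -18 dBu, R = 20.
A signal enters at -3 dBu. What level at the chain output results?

Stage 1: 12 dB above -15 dBu, reduced 4:1 to 3 dB above → -12 dBu.
Stage 2: below threshold (-12 ≤ 1); passes unchanged; output -12 dBu.
Stage 3: 6 dB above -18 dBu, reduced 20:1 to 0.3 dB above → -17.7 dBu.

-17.7 dBu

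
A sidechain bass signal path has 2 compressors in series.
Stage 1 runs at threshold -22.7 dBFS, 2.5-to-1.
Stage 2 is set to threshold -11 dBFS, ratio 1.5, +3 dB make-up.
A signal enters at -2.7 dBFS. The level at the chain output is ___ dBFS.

Stage 1: -2.7 dBFS is 20 dB over -22.7 dBFS; at 2.5:1 that becomes 8 dB over, giving -14.7 dBFS.
Stage 2: -14.7 dBFS ≤ -11 dBFS, so stage 2 doesn't engage; make-up brings it to -11.7 dBFS.

-11.7 dBFS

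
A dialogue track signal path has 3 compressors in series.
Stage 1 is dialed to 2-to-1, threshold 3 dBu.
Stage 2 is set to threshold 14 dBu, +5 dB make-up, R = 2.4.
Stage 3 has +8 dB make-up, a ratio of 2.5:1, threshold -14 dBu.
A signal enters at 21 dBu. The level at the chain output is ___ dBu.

Stage 1: 21 dBu is 18 dB over 3 dBu; at 2:1 that becomes 9 dB over, giving 12 dBu.
Stage 2: below threshold (12 ≤ 14); passes unchanged; make-up brings it to 17 dBu.
Stage 3: 17 dBu is 31 dB over -14 dBu; at 2.5:1 that becomes 12.4 dB over, giving -1.6 dBu; +8 dB make-up → 6.4 dBu.

6.4 dBu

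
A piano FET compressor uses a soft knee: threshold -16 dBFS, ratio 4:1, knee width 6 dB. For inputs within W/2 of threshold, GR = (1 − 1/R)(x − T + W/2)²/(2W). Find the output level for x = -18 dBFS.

x − T + W/2 = -18 − (-16) + 3 = 1.
GR = (1 − 1/4) × 1² / 12 = 0.75 × 1 / 12 = 0.0625 dB.
Output = -18 − 0.0625 = -18.0625 dBFS.

-18.0625 dBFS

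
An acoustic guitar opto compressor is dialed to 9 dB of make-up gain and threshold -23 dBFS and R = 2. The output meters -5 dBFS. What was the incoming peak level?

Remove make-up: -5 − 9 = -14 dBFS.
The compressed level sits -14 − (-23) = 9 dB over threshold.
Input overshoot = R × output overshoot = 18 dB → input = -23 + 18 = -5 dBFS.

-5 dBFS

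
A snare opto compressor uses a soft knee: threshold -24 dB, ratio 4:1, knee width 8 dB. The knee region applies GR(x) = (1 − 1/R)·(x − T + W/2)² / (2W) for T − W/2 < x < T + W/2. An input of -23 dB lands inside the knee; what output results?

-24.171875 dB

x − T + W/2 = -23 − (-24) + 4 = 5.
GR = (1 − 1/4) × 5² / 16 = 0.75 × 25 / 16 = 1.171875 dB.
Output = -23 − 1.171875 = -24.171875 dB.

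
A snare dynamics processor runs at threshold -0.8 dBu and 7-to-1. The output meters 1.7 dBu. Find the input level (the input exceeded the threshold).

Post-compression overshoot = 1.7 − (-0.8) = 2.5 dB.
Before 7:1 compression the overshoot was 2.5 × 7 = 17.5 dB, so input = -0.8 + 17.5 = 16.7 dBu.

16.7 dBu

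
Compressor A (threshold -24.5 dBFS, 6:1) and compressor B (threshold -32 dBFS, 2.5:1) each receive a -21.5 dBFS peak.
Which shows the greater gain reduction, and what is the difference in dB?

B, by 3.8 dB

A: GR = 3 − 3/6 = 2.5 dB.
B: GR = 10.5 − 10.5/2.5 = 6.3 dB.
B applies 3.8 dB more gain reduction.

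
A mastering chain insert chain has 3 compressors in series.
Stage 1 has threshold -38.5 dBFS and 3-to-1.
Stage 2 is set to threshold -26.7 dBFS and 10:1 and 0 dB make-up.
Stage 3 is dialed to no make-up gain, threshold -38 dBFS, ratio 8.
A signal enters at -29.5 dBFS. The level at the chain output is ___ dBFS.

-37.6875 dBFS

Stage 1: overshoot 9 dB → 9/3 = 3 dB → -35.5 dBFS.
Stage 2: -35.5 dBFS is at or below the -26.7 dBFS threshold — no compression; output -35.5 dBFS.
Stage 3: -35.5 dBFS is 2.5 dB over -38 dBFS; at 8:1 that becomes 0.3125 dB over, giving -37.6875 dBFS.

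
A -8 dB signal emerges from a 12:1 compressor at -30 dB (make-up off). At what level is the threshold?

Input is 24 dB above T (since output overshoot × R = input overshoot: (-30 − T)·12 = -8 − T gives T = -32 dB).
Check: -32 + (-8 − (-32))/12 = -32 + 2 = -30 dB. ✓

-32 dB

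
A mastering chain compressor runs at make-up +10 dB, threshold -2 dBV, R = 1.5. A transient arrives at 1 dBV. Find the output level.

10 dBV

1 dBV sits 3 dB over threshold.
The 3 dB excess becomes 2 dB after 1.5:1 reduction.
Output = -2 + 2 = 0 dBV; make-up adds 10 dB, giving 10 dBV.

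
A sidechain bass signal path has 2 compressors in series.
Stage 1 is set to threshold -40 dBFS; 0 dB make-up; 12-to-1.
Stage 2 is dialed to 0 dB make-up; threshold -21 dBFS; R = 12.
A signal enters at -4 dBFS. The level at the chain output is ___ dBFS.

-37 dBFS

Stage 1: overshoot 36 dB → 36/12 = 3 dB → -37 dBFS.
Stage 2: -37 dBFS is at or below the -21 dBFS threshold — no compression; output -37 dBFS.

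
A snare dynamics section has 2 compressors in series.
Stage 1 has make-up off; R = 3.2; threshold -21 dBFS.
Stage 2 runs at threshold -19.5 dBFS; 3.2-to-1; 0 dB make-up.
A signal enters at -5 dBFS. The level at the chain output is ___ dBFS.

Stage 1: 16 dB above -21 dBFS, reduced 3.2:1 to 5 dB above → -16 dBFS.
Stage 2: overshoot 3.5 dB → 3.5/3.2 = 1.09375 dB → -18.40625 dBFS.

-18.40625 dBFS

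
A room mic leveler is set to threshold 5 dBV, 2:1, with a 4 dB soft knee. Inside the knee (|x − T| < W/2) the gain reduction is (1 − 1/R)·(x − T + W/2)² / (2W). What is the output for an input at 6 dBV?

x − T + W/2 = 6 − 5 + 2 = 3.
GR = (1 − 1/2) × 3² / 8 = 0.5 × 9 / 8 = 0.5625 dB.
Output = 6 − 0.5625 = 5.4375 dBV.

5.4375 dBV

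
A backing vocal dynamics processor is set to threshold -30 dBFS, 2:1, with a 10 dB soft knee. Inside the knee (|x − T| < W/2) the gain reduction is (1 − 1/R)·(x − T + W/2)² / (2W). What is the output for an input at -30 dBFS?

-30.625 dBFS

x − T + W/2 = -30 − (-30) + 5 = 5.
GR = (1 − 1/2) × 5² / 20 = 0.5 × 25 / 20 = 0.625 dB.
Output = -30 − 0.625 = -30.625 dBFS.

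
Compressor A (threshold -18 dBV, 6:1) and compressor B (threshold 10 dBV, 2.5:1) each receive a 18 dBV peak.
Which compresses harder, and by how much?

A, by 25.2 dB

A: GR = 36 − 36/6 = 30 dB.
B: GR = 8 − 8/2.5 = 4.8 dB.
A applies 25.2 dB more gain reduction.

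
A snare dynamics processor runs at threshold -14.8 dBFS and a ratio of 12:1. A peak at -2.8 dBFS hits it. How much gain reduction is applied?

The signal is 12 dB above threshold.
A 12:1 ratio leaves 1 dB of that excess.
So the signal is attenuated by 12 − 1 = 11 dB.

11 dB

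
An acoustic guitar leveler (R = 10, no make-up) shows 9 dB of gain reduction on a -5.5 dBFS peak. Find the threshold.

Gain reduction = -5.5 − (-14.5) = 9 dB; output overshoot = GR / (R − 1) = 9 / 9 = 1 dB.
Threshold = output − output overshoot = -14.5 − 1 = -15.5 dBFS.

-15.5 dBFS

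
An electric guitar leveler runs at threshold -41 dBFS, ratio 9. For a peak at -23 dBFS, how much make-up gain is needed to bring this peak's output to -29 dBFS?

The peak compresses to -41 + 18/9 = -39 dBFS.
To reach -29 dBFS requires -29 − (-39) = 10 dB of make-up.

10 dB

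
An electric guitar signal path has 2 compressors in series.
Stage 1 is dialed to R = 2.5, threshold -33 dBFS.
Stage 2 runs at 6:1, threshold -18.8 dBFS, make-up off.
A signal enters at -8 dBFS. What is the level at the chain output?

Stage 1: -8 dBFS is 25 dB over -33 dBFS; at 2.5:1 that becomes 10 dB over, giving -23 dBFS.
Stage 2: -23 dBFS is at or below the -18.8 dBFS threshold — no compression; output -23 dBFS.

-23 dBFS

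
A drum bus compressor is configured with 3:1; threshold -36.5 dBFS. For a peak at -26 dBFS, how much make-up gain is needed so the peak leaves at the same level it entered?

7 dB

Overshoot 10.5 dB → 10.5/3 = 3.5 dB after compression, so the compressed level is -36.5 + 3.5 = -33 dBFS.
Make-up = target − compressed = -26 − (-33) = 7 dB.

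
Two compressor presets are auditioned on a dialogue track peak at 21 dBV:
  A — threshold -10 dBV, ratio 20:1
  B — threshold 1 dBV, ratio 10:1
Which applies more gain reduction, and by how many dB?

A: 31 dB over, compressed to 1.55 dB over, so 29.45 dB of GR.
B: 20 dB over, compressed to 2 dB over, so 18 dB of GR.
Difference: 11.45 dB in favour of A.

A, by 11.45 dB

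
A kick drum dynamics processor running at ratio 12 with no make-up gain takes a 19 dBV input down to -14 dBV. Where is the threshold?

-17 dBV

Gain reduction = 19 − (-14) = 33 dB; output overshoot = GR / (R − 1) = 33 / 11 = 3 dB.
Threshold = output − output overshoot = -14 − 3 = -17 dBV.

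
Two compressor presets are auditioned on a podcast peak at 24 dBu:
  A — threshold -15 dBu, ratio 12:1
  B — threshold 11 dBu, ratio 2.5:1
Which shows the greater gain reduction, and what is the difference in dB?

A: overshoot 39 dB → output overshoot 3.25 dB → GR 35.75 dB.
B: overshoot 13 dB → output overshoot 5.2 dB → GR 7.8 dB.
Difference: 27.95 dB in favour of A.

A, by 27.95 dB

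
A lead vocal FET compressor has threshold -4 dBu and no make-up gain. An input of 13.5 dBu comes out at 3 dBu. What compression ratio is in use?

Input overshoot = 13.5 − (-4) = 17.5 dB; output overshoot = 3 − (-4) = 7 dB.
Ratio = 17.5 / 7 = 2.5.

2.5:1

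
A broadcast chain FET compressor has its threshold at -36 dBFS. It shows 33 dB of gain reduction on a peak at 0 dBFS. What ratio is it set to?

Input overshoot = 0 − (-36) = 36 dB.
Output overshoot = 36 − 33 = 3 dB.
Ratio = input overshoot / output overshoot = 36 / 3 = 12.

12:1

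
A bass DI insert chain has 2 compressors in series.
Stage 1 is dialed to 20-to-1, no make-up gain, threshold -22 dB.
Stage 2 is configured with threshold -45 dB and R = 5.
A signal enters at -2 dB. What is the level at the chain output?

Stage 1: overshoot 20 dB → 20/20 = 1 dB → -21 dB.
Stage 2: overshoot 24 dB → 24/5 = 4.8 dB → -40.2 dB.

-40.2 dB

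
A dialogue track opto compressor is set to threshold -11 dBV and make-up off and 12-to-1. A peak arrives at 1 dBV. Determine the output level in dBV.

-10 dBV

Overshoot: 1 − (-11) = 12 dB.
The 12 dB excess becomes 1 dB after 12:1 reduction.
So the level is -11 + 1 = -10 dBV.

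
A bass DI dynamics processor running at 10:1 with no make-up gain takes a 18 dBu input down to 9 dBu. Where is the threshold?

Let T be the threshold. Output overshoot = (input overshoot)/R, so 9 − T = (18 − T)/10.
10·(9 − T) = 18 − T → 9·T = 90 − 18 = 72.
T = 72/9 = 8 dBu.

8 dBu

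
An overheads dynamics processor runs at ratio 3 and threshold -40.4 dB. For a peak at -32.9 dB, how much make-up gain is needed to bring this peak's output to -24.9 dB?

13 dB

The peak compresses to -40.4 + 7.5/3 = -37.9 dB.
To reach -24.9 dB requires -24.9 − (-37.9) = 13 dB of make-up.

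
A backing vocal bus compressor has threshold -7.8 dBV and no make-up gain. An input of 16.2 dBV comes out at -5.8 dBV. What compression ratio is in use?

Input overshoot = 16.2 − (-7.8) = 24 dB; output overshoot = -5.8 − (-7.8) = 2 dB.
Ratio = 24 / 2 = 12.

12:1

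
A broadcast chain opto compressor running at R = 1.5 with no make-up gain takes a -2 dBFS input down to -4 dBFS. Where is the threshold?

Gain reduction = -2 − (-4) = 2 dB; output overshoot = GR / (R − 1) = 2 / 0.5 = 4 dB.
Threshold = output − output overshoot = -4 − 4 = -8 dBFS.

-8 dBFS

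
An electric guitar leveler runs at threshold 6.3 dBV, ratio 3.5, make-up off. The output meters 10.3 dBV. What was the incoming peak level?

20.3 dBV

That's 4 dB above the 6.3 dBV threshold.
Before 3.5:1 compression the overshoot was 4 × 3.5 = 14 dB, so input = 6.3 + 14 = 20.3 dBV.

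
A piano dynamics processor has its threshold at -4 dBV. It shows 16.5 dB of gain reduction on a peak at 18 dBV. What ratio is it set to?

4:1

Input overshoot = 18 − (-4) = 22 dB.
Output overshoot = 22 − 16.5 = 5.5 dB.
Ratio = input overshoot / output overshoot = 22 / 5.5 = 4.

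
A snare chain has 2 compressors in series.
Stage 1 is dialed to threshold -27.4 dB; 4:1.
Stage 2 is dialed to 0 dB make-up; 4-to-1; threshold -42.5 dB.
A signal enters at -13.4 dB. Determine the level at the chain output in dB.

-37.85 dB

Stage 1: 14 dB above -27.4 dB, reduced 4:1 to 3.5 dB above → -23.9 dB.
Stage 2: overshoot 18.6 dB → 18.6/4 = 4.65 dB → -37.85 dB.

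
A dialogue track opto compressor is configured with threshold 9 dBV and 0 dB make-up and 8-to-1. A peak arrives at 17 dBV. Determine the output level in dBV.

10 dBV

17 dBV sits 8 dB over threshold.
The 8 dB excess becomes 1 dB after 8:1 reduction.
So the level is 9 + 1 = 10 dBV.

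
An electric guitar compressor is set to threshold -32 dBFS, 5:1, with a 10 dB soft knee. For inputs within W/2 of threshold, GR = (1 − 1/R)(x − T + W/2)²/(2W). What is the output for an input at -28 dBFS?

-31.24 dBFS

x − T + W/2 = -28 − (-32) + 5 = 9.
GR = (1 − 1/5) × 9² / 20 = 0.8 × 81 / 20 = 3.24 dB.
Output = -28 − 3.24 = -31.24 dBFS.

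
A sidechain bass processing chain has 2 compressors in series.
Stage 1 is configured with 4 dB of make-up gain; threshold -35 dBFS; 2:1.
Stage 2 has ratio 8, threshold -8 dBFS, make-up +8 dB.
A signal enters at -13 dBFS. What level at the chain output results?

-12 dBFS

Stage 1: overshoot 22 dB → 22/2 = 11 dB → -24 dBFS; +4 dB make-up → -20 dBFS.
Stage 2: -20 dBFS is at or below the -8 dBFS threshold — no compression; make-up brings it to -12 dBFS.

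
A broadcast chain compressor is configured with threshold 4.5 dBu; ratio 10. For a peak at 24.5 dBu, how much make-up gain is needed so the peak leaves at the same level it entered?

18 dB

Without make-up, output = threshold + overshoot/10 = 4.5 + 2 = 6.5 dBu.
Gap to target: 18 dB.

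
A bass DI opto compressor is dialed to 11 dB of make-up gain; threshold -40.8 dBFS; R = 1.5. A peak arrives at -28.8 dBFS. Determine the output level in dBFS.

-21.8 dBFS

Overshoot: -28.8 − (-40.8) = 12 dB.
1.5:1 compression reduces that to 12/1.5 = 8 dB over.
Output = -40.8 + 8 = -32.8 dBFS; make-up adds 11 dB, giving -21.8 dBFS.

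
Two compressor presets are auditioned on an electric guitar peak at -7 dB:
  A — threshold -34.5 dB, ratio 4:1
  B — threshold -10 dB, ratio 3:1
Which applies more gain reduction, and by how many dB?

A, by 18.625 dB

A: GR = 27.5 − 27.5/4 = 20.625 dB.
B: GR = 3 − 3/3 = 2 dB.
Difference: 18.625 dB in favour of A.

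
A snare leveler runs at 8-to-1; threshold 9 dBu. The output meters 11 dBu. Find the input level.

25 dBu

That's 2 dB above the 9 dBu threshold.
Undo the ratio: input overshoot = 2 × 8 = 16 dB, giving input = 25 dBu.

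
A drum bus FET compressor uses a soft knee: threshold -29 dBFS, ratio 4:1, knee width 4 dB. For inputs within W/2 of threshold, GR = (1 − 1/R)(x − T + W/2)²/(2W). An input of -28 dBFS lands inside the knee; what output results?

-28.84375 dBFS

x − T + W/2 = -28 − (-29) + 2 = 3.
GR = (1 − 1/4) × 3² / 8 = 0.75 × 9 / 8 = 0.84375 dB.
Output = -28 − 0.84375 = -28.84375 dBFS.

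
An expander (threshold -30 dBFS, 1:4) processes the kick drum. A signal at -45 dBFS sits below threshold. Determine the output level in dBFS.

-90 dBFS

Undershoot = (-30) − (-45) = 15 dB.
At 1:4, that expands to 60 dB under threshold.
Output = -30 − 60 = -90 dBFS.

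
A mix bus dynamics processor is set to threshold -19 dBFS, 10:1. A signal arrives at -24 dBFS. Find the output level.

-24 dBFS

-24 dBFS is 5 dB below the -19 dBFS threshold, so no gain reduction is applied.
Output = input = -24 dBFS.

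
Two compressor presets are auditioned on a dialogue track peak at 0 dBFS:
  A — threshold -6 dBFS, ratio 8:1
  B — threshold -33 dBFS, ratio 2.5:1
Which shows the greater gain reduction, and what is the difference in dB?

B, by 14.55 dB

A: GR = 6 − 6/8 = 5.25 dB.
B: GR = 33 − 33/2.5 = 19.8 dB.
Difference: 14.55 dB in favour of B.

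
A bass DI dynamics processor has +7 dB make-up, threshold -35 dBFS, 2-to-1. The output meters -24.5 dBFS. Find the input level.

-28 dBFS

Remove make-up: -24.5 − 7 = -31.5 dBFS.
That's 3.5 dB above the -35 dBFS threshold.
Before 2:1 compression the overshoot was 3.5 × 2 = 7 dB, so input = -35 + 7 = -28 dBFS.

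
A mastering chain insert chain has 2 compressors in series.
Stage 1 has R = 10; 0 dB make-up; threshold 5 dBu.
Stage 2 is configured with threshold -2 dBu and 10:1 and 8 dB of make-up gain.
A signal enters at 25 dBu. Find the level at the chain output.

Stage 1: overshoot 20 dB → 20/10 = 2 dB → 7 dBu.
Stage 2: overshoot 9 dB → 9/10 = 0.9 dB → -1.1 dBu; +8 dB make-up → 6.9 dBu.

6.9 dBu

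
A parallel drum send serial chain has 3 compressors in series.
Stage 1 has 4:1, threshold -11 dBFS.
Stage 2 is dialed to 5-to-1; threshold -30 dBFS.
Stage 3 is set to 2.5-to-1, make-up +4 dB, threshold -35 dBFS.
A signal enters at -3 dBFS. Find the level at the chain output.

-27.32 dBFS

Stage 1: -3 dBFS is 8 dB over -11 dBFS; at 4:1 that becomes 2 dB over, giving -9 dBFS.
Stage 2: -9 dBFS is 21 dB over -30 dBFS; at 5:1 that becomes 4.2 dB over, giving -25.8 dBFS.
Stage 3: overshoot 9.2 dB → 9.2/2.5 = 3.68 dB → -31.32 dBFS; +4 dB make-up → -27.32 dBFS.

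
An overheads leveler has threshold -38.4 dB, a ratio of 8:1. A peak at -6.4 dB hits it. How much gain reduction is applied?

-6.4 dB exceeds the threshold by 32 dB.
At 8:1, output sits 32/8 = 4 dB above threshold.
Gain reduction = 32 − 4 = 28 dB.

28 dB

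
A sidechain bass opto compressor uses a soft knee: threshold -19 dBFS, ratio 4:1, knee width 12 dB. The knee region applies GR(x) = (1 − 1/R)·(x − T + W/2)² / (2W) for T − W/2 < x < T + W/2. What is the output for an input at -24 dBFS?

-24.03125 dBFS

x − T + W/2 = -24 − (-19) + 6 = 1.
GR = (1 − 1/4) × 1² / 24 = 0.75 × 1 / 24 = 0.03125 dB.
Output = -24 − 0.03125 = -24.03125 dBFS.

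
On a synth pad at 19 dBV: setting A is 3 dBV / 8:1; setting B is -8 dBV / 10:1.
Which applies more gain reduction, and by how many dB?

B, by 10.3 dB

A: 16 dB over, compressed to 2 dB over, so 14 dB of GR.
B: 27 dB over, compressed to 2.7 dB over, so 24.3 dB of GR.
Difference: 10.3 dB in favour of B.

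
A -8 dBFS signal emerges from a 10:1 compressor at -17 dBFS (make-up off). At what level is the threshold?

Let T be the threshold. Output overshoot = (input overshoot)/R, so -17 − T = (-8 − T)/10.
10·(-17 − T) = -8 − T → 9·T = -170 − (-8) = -162.
T = -162/9 = -18 dBFS.

-18 dBFS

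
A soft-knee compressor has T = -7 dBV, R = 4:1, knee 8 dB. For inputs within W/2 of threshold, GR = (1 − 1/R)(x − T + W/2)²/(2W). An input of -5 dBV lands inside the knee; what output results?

x − T + W/2 = -5 − (-7) + 4 = 6.
GR = (1 − 1/4) × 6² / 16 = 0.75 × 36 / 16 = 1.6875 dB.
Output = -5 − 1.6875 = -6.6875 dBV.

-6.6875 dBV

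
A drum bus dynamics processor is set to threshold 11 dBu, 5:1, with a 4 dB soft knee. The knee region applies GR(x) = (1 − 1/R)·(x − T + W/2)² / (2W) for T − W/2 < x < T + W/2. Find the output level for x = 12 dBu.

11.1 dBu

x − T + W/2 = 12 − 11 + 2 = 3.
GR = (1 − 1/5) × 3² / 8 = 0.8 × 9 / 8 = 0.9 dB.
Output = 12 − 0.9 = 11.1 dBu.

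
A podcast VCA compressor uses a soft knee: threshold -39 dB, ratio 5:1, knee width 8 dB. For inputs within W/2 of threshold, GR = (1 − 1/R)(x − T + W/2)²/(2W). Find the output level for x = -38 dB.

x − T + W/2 = -38 − (-39) + 4 = 5.
GR = (1 − 1/5) × 5² / 16 = 0.8 × 25 / 16 = 1.25 dB.
Output = -38 − 1.25 = -39.25 dB.

-39.25 dB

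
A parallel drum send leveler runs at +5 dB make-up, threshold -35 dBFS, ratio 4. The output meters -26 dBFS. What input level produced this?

Remove make-up: -26 − 5 = -31 dBFS.
That's 4 dB above the -35 dBFS threshold.
Before 4:1 compression the overshoot was 4 × 4 = 16 dB, so input = -35 + 16 = -19 dBFS.

-19 dBFS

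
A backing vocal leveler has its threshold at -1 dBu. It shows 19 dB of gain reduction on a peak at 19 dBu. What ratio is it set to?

20:1

Input overshoot = 19 − (-1) = 20 dB.
Output overshoot = 20 − 19 = 1 dB.
Ratio = input overshoot / output overshoot = 20 / 1 = 20.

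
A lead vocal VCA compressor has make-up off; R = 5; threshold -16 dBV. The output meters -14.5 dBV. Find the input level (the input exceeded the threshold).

The compressed level sits -14.5 − (-16) = 1.5 dB over threshold.
Before 5:1 compression the overshoot was 1.5 × 5 = 7.5 dB, so input = -16 + 7.5 = -8.5 dBV.

-8.5 dBV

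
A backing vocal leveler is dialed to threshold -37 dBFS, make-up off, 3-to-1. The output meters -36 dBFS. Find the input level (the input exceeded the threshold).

-34 dBFS

Post-compression overshoot = -36 − (-37) = 1 dB.
Before 3:1 compression the overshoot was 1 × 3 = 3 dB, so input = -37 + 3 = -34 dBFS.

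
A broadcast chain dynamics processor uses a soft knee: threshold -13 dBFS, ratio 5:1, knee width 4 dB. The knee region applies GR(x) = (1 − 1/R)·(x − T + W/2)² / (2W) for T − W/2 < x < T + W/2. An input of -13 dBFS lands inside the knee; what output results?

x − T + W/2 = -13 − (-13) + 2 = 2.
GR = (1 − 1/5) × 2² / 8 = 0.8 × 4 / 8 = 0.4 dB.
Output = -13 − 0.4 = -13.4 dBFS.

-13.4 dBFS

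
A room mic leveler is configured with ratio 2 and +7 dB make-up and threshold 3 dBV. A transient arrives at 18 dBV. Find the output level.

17.5 dBV

18 dBV sits 15 dB over threshold.
The 15 dB excess becomes 7.5 dB after 2:1 reduction.
Output = 3 + 7.5 = 10.5 dBV; make-up adds 7 dB, giving 17.5 dBV.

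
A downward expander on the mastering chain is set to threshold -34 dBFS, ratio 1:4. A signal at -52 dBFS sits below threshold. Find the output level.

-106 dBFS

Below threshold, a 1:4 expander applies gain = (4−1)×(T − x) of attenuation.
(4−1) × 18 = 54 dB, so output = -52 − 54 = -106 dBFS.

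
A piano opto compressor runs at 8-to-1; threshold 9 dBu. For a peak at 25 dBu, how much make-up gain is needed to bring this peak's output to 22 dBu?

Without make-up, output = threshold + overshoot/8 = 9 + 2 = 11 dBu.
Gap to target: 11 dB.

11 dB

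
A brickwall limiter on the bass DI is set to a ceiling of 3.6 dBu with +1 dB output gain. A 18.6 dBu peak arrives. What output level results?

At ∞:1, everything above 3.6 dBu is held at the ceiling.
Output gain then adds 1 dB: 3.6 + 1 = 4.6 dBu.

4.6 dBu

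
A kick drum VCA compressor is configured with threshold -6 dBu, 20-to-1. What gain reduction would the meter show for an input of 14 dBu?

Overshoot = 14 − (-6) = 20 dB.
A 20:1 ratio leaves 1 dB of that excess.
GR = overshoot in − overshoot out = 20 − 1 = 19 dB.

19 dB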